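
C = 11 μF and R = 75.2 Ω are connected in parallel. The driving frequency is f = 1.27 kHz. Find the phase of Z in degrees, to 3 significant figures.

-81.4°

ω = 2πf = 7980 rad/s
X_C = 1/(ωC) = 11.4 Ω
Parallel: admittances add. Y = 1/R + jωC
Y = (0.0133 + j0.0878) S
|Y| = 0.0888 S → |Z| = 1/|Y| = 11.3 Ω, ∠Z = −∠Y = -81.4°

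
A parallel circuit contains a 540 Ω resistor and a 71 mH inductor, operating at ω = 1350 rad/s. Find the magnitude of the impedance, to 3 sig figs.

94.4 Ω

X_L = ωL = 95.8 Ω
Parallel: admittances add. Y = 1/R + 1/(jωL)
Y = (0.00185 − j0.0104) S
|Y| = 0.0106 S → |Z| = 1/|Y| = 94.4 Ω, ∠Z = −∠Y = 79.9°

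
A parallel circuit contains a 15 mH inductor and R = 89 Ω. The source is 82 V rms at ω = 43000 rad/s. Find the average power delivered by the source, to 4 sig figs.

X_L = ωL = 645.0 Ω
Parallel: admittances add. Y = 1/R + 1/(jωL)
Y = (0.01124 − j0.001550) S
|Y| = 0.01134 S → |Z| = 1/|Y| = 88.16 Ω, ∠Z = −∠Y = 7.856°
I = V/|Z| = 930.1 mA
P = VI cos φ = 82 × 0.9301 × cos(7.856°) = 75.55 W

75.55 W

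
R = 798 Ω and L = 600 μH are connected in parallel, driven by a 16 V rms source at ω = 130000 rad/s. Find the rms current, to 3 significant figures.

206 mA

X_L = ωL = 78.0 Ω
Parallel: admittances add. Y = 1/R + 1/(jωL)
Y = (0.00125 − j0.0128) S
|Y| = 0.0129 S → |Z| = 1/|Y| = 77.6 Ω, ∠Z = −∠Y = 84.4°
I = V/|Z| = 16/77.6 = 206 mA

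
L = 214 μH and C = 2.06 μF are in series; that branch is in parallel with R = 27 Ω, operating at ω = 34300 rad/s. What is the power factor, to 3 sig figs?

X_L = ωL = 7.34 Ω
X_C = 1/(ωC) = 14.2 Ω
Branch 1: Z₁ = R = 27.0 Ω
Branch 2 (series LC): Z₂ = j(X_L − X_C) = −j6.81 Ω
Parallel: Z = Z₁Z₂/(Z₁+Z₂), |Z| = 6.61 Ω, ∠Z = -75.8°
cos φ = cos(-75.8°) = 0.245

0.245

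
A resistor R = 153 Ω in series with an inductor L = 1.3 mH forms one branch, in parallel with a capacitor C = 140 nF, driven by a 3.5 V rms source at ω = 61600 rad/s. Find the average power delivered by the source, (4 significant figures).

62.85 mW

X_L = ωL = 80.08 Ω
X_C = 1/(ωC) = 116.0 Ω
Branch 1 (R+jX_L): Z₁ = 153.0 + j80.08 Ω, |Z₁| = 172.7 Ω
Branch 2 (−jX_C): Z₂ = −j116.0 Ω
Parallel: Z = Z₁Z₂/(Z₁+Z₂), |Z| = 127.4 Ω, ∠Z = -49.18°
I = V/|Z| = 27.47 mA
P = VI cos φ = 3.5 × 0.02747 × cos(-49.18°) = 62.85 mW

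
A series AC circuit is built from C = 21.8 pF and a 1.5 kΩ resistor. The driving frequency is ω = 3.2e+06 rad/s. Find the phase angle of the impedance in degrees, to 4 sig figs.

-84.03°

X_C = 1/(ωC) = 14330 Ω
Z = 1500 − j14330 Ω
|Z| = √(1500² + 14330²) = 14410 Ω
∠Z = arctan(-14330/1500) = -84.03°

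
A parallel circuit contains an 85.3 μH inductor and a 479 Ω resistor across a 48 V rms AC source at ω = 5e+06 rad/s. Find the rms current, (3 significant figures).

151 mA

X_L = ωL = 426 Ω
Parallel: admittances add. Y = 1/R + 1/(jωL)
Y = (0.00209 − j0.00234) S
|Y| = 0.00314 S → |Z| = 1/|Y| = 319 Ω, ∠Z = −∠Y = 48.3°
I = V/|Z| = 48/319 = 151 mA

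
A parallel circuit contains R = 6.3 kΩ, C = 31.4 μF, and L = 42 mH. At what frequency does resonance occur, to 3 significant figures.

ω₀ = 1/√(LC) = 1/√(0.042 × 3.14e-05) = 870.8 rad/s
f₀ = ω₀/(2π) = 139 Hz

139 Hz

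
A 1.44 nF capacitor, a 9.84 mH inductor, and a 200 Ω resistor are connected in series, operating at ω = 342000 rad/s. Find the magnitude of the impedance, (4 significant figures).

1350 Ω

X_L = ωL = 3365 Ω
X_C = 1/(ωC) = 2031 Ω
Net reactance X = X_L − X_C = 1335 Ω
Z = 200.0 + j1335 Ω
|Z| = √(200.0² + 1335²) = 1350 Ω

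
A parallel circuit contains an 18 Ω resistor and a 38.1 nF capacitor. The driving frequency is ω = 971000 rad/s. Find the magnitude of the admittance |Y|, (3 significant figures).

X_C = 1/(ωC) = 27.0 Ω
Parallel: admittances add. Y = 1/R + jωC
Y = (0.0556 + j0.0370) S
|Y| = 0.0667 S → |Z| = 1/|Y| = 15.0 Ω, ∠Z = −∠Y = -33.7°

66.7 mS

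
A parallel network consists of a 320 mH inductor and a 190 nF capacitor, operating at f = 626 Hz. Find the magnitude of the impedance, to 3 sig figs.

ω = 2πf = 3933 rad/s
X_L = ωL = 1260 Ω
X_C = 1/(ωC) = 1340 Ω
Parallel: admittances add. Y = 1/(jωL) + jωC
Y = (0 − j4.72e-05) S
|Y| = 4.72e-05 S → |Z| = 1/|Y| = 21200 Ω, ∠Z = −∠Y = 90.0°

21200 Ω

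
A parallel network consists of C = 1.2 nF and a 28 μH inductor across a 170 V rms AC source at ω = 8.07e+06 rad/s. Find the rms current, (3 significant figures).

X_L = ωL = 226 Ω
X_C = 1/(ωC) = 103 Ω
Parallel: admittances add. Y = 1/(jωL) + jωC
Y = (0 + j0.00526) S
|Y| = 0.00526 S → |Z| = 1/|Y| = 190 Ω, ∠Z = −∠Y = -90.0°
I = V/|Z| = 170/190 = 894 mA

894 mA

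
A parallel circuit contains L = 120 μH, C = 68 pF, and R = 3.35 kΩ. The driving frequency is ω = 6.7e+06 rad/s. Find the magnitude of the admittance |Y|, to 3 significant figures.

843 μS

X_L = ωL = 804 Ω
X_C = 1/(ωC) = 2190 Ω
Parallel: admittances add. Y = 1/R + 1/(jωL) + jωC
Y = (0.000299 − j0.000788) S
|Y| = 0.000843 S → |Z| = 1/|Y| = 1190 Ω, ∠Z = −∠Y = 69.3°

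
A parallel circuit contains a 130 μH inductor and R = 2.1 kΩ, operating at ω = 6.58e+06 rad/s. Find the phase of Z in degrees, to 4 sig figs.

67.84°

X_L = ωL = 855.4 Ω
Parallel: admittances add. Y = 1/R + 1/(jωL)
Y = (0.0004762 − j0.001169) S
|Y| = 0.001262 S → |Z| = 1/|Y| = 792.2 Ω, ∠Z = −∠Y = 67.84°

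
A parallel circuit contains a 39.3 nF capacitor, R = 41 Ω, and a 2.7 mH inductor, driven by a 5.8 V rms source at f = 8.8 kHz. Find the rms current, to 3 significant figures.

ω = 2πf = 55290 rad/s
X_L = ωL = 149 Ω
X_C = 1/(ωC) = 460 Ω
Parallel: admittances add. Y = 1/R + 1/(jωL) + jωC
Y = (0.0244 − j0.00453) S
|Y| = 0.0248 S → |Z| = 1/|Y| = 40.3 Ω, ∠Z = −∠Y = 10.5°
I = V/|Z| = 5.8/40.3 = 144 mA

144 mA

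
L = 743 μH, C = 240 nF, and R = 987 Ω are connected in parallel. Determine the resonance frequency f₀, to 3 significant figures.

11.9 kHz

ω₀ = 1/√(LC) = 1/√(0.000743 × 2.4e-07) = 74890 rad/s
f₀ = ω₀/(2π) = 11.9 kHz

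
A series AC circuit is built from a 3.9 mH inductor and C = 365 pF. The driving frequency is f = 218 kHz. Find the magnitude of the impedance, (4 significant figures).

3342 Ω

ω = 2πf = 1.37e+06 rad/s
X_L = ωL = 5342 Ω
X_C = 1/(ωC) = 2000 Ω
Net reactance X = X_L − X_C = 3342 Ω
Z = j3342 Ω
|Z| = √(0² + 3342²) = 3342 Ω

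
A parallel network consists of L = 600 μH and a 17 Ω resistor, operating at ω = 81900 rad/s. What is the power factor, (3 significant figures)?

X_L = ωL = 49.1 Ω
Parallel: admittances add. Y = 1/R + 1/(jωL)
Y = (0.0588 − j0.0204) S
|Y| = 0.0622 S → |Z| = 1/|Y| = 16.1 Ω, ∠Z = −∠Y = 19.1°
cos φ = cos(19.1°) = 0.945

0.945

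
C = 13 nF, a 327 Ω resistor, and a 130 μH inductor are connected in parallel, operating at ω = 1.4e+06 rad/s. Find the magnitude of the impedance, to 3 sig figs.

X_L = ωL = 182 Ω
X_C = 1/(ωC) = 54.9 Ω
Parallel: admittances add. Y = 1/R + 1/(jωL) + jωC
Y = (0.00306 + j0.0127) S
|Y| = 0.0131 S → |Z| = 1/|Y| = 76.5 Ω, ∠Z = −∠Y = -76.5°

76.5 Ω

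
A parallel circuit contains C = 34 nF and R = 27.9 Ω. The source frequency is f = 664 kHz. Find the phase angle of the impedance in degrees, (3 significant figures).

ω = 2πf = 4.172e+06 rad/s
X_C = 1/(ωC) = 7.05 Ω
Parallel: admittances add. Y = 1/R + jωC
Y = (0.0358 + j0.142) S
|Y| = 0.146 S → |Z| = 1/|Y| = 6.83 Ω, ∠Z = −∠Y = -75.8°

-75.8°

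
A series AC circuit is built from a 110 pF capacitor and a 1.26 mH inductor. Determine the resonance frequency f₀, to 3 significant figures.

ω₀ = 1/√(LC) = 1/√(0.00126 × 1.1e-10) = 2.686e+06 rad/s
f₀ = ω₀/(2π) = 428 kHz

428 kHz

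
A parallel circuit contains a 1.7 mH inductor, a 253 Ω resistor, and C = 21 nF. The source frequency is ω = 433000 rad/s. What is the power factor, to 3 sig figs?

X_L = ωL = 736 Ω
X_C = 1/(ωC) = 110 Ω
Parallel: admittances add. Y = 1/R + 1/(jωL) + jωC
Y = (0.00395 + j0.00773) S
|Y| = 0.00869 S → |Z| = 1/|Y| = 115 Ω, ∠Z = −∠Y = -62.9°
cos φ = cos(-62.9°) = 0.455

0.455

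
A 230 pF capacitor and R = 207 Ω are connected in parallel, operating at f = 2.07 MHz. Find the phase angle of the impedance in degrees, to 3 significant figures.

ω = 2πf = 1.301e+07 rad/s
X_C = 1/(ωC) = 334 Ω
Parallel: admittances add. Y = 1/R + jωC
Y = (0.00483 + j0.00299) S
|Y| = 0.00568 S → |Z| = 1/|Y| = 176 Ω, ∠Z = −∠Y = -31.8°

-31.8°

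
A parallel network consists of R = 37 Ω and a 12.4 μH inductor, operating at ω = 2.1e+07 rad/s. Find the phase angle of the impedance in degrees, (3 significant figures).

8.09°

X_L = ωL = 260 Ω
Parallel: admittances add. Y = 1/R + 1/(jωL)
Y = (0.0270 − j0.00384) S
|Y| = 0.0273 S → |Z| = 1/|Y| = 36.6 Ω, ∠Z = −∠Y = 8.09°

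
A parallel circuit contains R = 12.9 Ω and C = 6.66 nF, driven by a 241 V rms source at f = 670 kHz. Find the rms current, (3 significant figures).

19.9 A

ω = 2πf = 4.21e+06 rad/s
X_C = 1/(ωC) = 35.7 Ω
Parallel: admittances add. Y = 1/R + jωC
Y = (0.0775 + j0.0280) S
|Y| = 0.0824 S → |Z| = 1/|Y| = 12.1 Ω, ∠Z = −∠Y = -19.9°
I = V/|Z| = 241/12.1 = 19.9 A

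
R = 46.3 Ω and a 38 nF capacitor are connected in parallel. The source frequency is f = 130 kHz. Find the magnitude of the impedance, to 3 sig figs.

ω = 2πf = 816800 rad/s
X_C = 1/(ωC) = 32.2 Ω
Parallel: admittances add. Y = 1/R + jωC
Y = (0.0216 + j0.0310) S
|Y| = 0.0378 S → |Z| = 1/|Y| = 26.4 Ω, ∠Z = −∠Y = -55.2°

26.4 Ω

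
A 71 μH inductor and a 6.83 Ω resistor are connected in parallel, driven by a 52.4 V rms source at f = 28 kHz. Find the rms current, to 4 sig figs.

8.744 A

ω = 2πf = 175900 rad/s
X_L = ωL = 12.49 Ω
Parallel: admittances add. Y = 1/R + 1/(jωL)
Y = (0.1464 − j0.08006) S
|Y| = 0.1669 S → |Z| = 1/|Y| = 5.993 Ω, ∠Z = −∠Y = 28.67°
I = V/|Z| = 52.4/5.993 = 8.744 A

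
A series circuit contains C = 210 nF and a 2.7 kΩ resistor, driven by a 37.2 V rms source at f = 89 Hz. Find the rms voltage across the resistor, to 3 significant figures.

ω = 2πf = 559.2 rad/s
X_C = 1/(ωC) = 8520 Ω
Z = 2700 − j8520 Ω
|Z| = √(2700² + 8520²) = 8930 Ω
I = V/|Z| = 4.16 mA
V_R = I·|Z_R| = 0.00416 × 2700 = 11.2 V

11.2 V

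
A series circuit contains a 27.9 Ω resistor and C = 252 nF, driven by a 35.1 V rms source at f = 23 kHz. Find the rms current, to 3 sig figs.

ω = 2πf = 144500 rad/s
X_C = 1/(ωC) = 27.5 Ω
Z = 27.9 − j27.5 Ω
|Z| = √(27.9² + 27.5²) = 39.1 Ω
I = V/|Z| = 35.1/39.1 = 897 mA

897 mA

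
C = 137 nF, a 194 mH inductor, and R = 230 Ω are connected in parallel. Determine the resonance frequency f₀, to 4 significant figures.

ω₀ = 1/√(LC) = 1/√(0.194 × 1.37e-07) = 6134 rad/s
f₀ = ω₀/(2π) = 976.2 Hz

976.2 Hz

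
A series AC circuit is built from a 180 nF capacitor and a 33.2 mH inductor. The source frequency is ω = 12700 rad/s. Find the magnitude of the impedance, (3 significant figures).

15.8 Ω

X_L = ωL = 422 Ω
X_C = 1/(ωC) = 437 Ω
Net reactance X = X_L − X_C = -15.8 Ω
Z = − j15.8 Ω
|Z| = √(0² + 15.8²) = 15.8 Ω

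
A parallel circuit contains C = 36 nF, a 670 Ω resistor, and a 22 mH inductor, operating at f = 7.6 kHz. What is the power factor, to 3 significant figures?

ω = 2πf = 47750 rad/s
X_L = ωL = 1050 Ω
X_C = 1/(ωC) = 582 Ω
Parallel: admittances add. Y = 1/R + 1/(jωL) + jωC
Y = (0.00149 + j0.000767) S
|Y| = 0.00168 S → |Z| = 1/|Y| = 596 Ω, ∠Z = −∠Y = -27.2°
cos φ = cos(-27.2°) = 0.889

0.889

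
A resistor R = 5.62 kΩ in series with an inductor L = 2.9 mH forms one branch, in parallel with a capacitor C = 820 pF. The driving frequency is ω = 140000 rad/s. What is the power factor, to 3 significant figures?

X_L = ωL = 406 Ω
X_C = 1/(ωC) = 8710 Ω
Branch 1 (R+jX_L): Z₁ = 5620 + j406 Ω, |Z₁| = 5630 Ω
Branch 2 (−jX_C): Z₂ = −j8710 Ω
Parallel: Z = Z₁Z₂/(Z₁+Z₂), |Z| = 4890 Ω, ∠Z = -30.0°
cos φ = cos(-30.0°) = 0.866

0.866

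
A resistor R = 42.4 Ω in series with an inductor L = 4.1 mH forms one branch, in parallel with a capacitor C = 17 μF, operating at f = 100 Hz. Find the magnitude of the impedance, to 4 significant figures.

ω = 2πf = 628.3 rad/s
X_L = ωL = 2.576 Ω
X_C = 1/(ωC) = 93.62 Ω
Branch 1 (R+jX_L): Z₁ = 42.40 + j2.576 Ω, |Z₁| = 42.48 Ω
Branch 2 (−jX_C): Z₂ = −j93.62 Ω
Parallel: Z = Z₁Z₂/(Z₁+Z₂), |Z| = 39.60 Ω, ∠Z = -21.49°

39.60 Ω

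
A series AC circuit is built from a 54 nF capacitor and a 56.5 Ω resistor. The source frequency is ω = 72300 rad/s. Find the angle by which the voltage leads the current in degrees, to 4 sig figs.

X_C = 1/(ωC) = 256.1 Ω
Z = 56.50 − j256.1 Ω
|Z| = √(56.50² + 256.1²) = 262.3 Ω
∠Z = arctan(-256.1/56.50) = -77.56°

-77.56°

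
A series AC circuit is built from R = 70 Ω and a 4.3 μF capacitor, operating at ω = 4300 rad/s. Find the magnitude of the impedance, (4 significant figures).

88.46 Ω

X_C = 1/(ωC) = 54.08 Ω
Z = 70.00 − j54.08 Ω
|Z| = √(70.00² + 54.08²) = 88.46 Ω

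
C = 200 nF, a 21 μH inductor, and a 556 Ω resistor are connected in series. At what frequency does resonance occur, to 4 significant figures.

ω₀ = 1/√(LC) = 1/√(2.1e-05 × 2e-07) = 488000 rad/s
f₀ = ω₀/(2π) = 77.66 kHz

77.66 kHz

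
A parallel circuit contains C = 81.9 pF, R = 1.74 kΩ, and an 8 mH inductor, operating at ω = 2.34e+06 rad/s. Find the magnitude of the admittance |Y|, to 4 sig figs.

591.1 μS

X_L = ωL = 18720 Ω
X_C = 1/(ωC) = 5218 Ω
Parallel: admittances add. Y = 1/R + 1/(jωL) + jωC
Y = (0.0005747 + j0.0001382) S
|Y| = 0.0005911 S → |Z| = 1/|Y| = 1692 Ω, ∠Z = −∠Y = -13.52°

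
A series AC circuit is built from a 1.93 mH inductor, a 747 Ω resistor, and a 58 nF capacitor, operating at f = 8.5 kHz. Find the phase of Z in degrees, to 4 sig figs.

ω = 2πf = 53410 rad/s
X_L = ωL = 103.1 Ω
X_C = 1/(ωC) = 322.8 Ω
Net reactance X = X_L − X_C = -219.8 Ω
Z = 747.0 − j219.8 Ω
|Z| = √(747.0² + 219.8²) = 778.7 Ω
∠Z = arctan(-219.8/747.0) = -16.39°

-16.39°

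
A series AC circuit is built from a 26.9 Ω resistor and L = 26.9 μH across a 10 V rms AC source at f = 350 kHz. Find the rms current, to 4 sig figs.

153.9 mA

ω = 2πf = 2.199e+06 rad/s
X_L = ωL = 59.16 Ω
Z = 26.90 + j59.16 Ω
|Z| = √(26.90² + 59.16²) = 64.99 Ω
I = V/|Z| = 10/64.99 = 153.9 mA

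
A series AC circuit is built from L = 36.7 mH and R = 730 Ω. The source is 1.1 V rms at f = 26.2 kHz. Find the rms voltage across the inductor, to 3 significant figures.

ω = 2πf = 164600 rad/s
X_L = ωL = 6040 Ω
Z = 730 + j6040 Ω
|Z| = √(730² + 6040²) = 6090 Ω
I = V/|Z| = 181 μA
V_L = I·|Z_L| = 0.000181 × 6040 = 1.09 V

1.09 V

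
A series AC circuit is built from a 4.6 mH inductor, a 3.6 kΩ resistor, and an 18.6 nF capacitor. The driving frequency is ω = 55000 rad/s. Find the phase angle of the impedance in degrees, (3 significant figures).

-11.4°

X_L = ωL = 253 Ω
X_C = 1/(ωC) = 978 Ω
Net reactance X = X_L − X_C = -725 Ω
Z = 3600 − j725 Ω
|Z| = √(3600² + 725²) = 3670 Ω
∠Z = arctan(-725/3600) = -11.4°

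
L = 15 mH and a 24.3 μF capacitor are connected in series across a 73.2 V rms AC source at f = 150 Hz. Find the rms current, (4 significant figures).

2.479 A

ω = 2πf = 942.5 rad/s
X_L = ωL = 14.14 Ω
X_C = 1/(ωC) = 43.66 Ω
Net reactance X = X_L − X_C = -29.53 Ω
Z = − j29.53 Ω
|Z| = √(0² + 29.53²) = 29.53 Ω
I = V/|Z| = 73.2/29.53 = 2.479 A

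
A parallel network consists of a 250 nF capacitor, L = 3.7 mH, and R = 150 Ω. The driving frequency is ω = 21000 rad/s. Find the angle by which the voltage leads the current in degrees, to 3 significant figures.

X_L = ωL = 77.7 Ω
X_C = 1/(ωC) = 190 Ω
Parallel: admittances add. Y = 1/R + 1/(jωL) + jωC
Y = (0.00667 − j0.00762) S
|Y| = 0.0101 S → |Z| = 1/|Y| = 98.8 Ω, ∠Z = −∠Y = 48.8°

48.8°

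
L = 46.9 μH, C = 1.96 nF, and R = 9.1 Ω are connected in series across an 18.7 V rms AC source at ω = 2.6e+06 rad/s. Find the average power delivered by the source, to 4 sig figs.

568.0 mW

X_L = ωL = 121.9 Ω
X_C = 1/(ωC) = 196.2 Ω
Net reactance X = X_L − X_C = -74.29 Ω
Z = 9.100 − j74.29 Ω
|Z| = √(9.100² + 74.29²) = 74.85 Ω
∠Z = arctan(-74.29/9.100) = -83.02°
I = V/|Z| = 249.8 mA
P = VI cos φ = 18.7 × 0.2498 × cos(-83.02°) = 568.0 mW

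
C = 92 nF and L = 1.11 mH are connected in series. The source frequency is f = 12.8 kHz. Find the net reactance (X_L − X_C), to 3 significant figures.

-45.9 Ω

ω = 2πf = 80420 rad/s
X_L = ωL = 89.3 Ω
X_C = 1/(ωC) = 135 Ω
X = 89.3 − 135 = -45.9 Ω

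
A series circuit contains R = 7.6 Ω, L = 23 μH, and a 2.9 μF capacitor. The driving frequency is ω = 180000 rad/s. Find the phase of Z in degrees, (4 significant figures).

16.31°

X_L = ωL = 4.140 Ω
X_C = 1/(ωC) = 1.916 Ω
Net reactance X = X_L − X_C = 2.224 Ω
Z = 7.600 + j2.224 Ω
|Z| = √(7.600² + 2.224²) = 7.919 Ω
∠Z = arctan(2.224/7.600) = 16.31°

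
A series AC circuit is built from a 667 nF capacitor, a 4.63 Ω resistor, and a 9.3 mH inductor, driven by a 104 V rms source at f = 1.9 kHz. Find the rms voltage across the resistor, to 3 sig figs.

31.5 V

ω = 2πf = 11940 rad/s
X_L = ωL = 111 Ω
X_C = 1/(ωC) = 126 Ω
Net reactance X = X_L − X_C = -14.6 Ω
Z = 4.63 − j14.6 Ω
|Z| = √(4.63² + 14.6²) = 15.3 Ω
I = V/|Z| = 6.81 A
V_R = I·|Z_R| = 6.81 × 4.63 = 31.5 V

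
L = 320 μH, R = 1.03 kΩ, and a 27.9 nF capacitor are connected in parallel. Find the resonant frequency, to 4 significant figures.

53.27 kHz

ω₀ = 1/√(LC) = 1/√(0.00032 × 2.79e-08) = 334700 rad/s
f₀ = ω₀/(2π) = 53.27 kHz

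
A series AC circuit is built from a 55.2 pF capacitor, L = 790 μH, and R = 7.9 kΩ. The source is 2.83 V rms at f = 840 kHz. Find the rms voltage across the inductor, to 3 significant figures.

1.49 V

ω = 2πf = 5.278e+06 rad/s
X_L = ωL = 4170 Ω
X_C = 1/(ωC) = 3430 Ω
Net reactance X = X_L − X_C = 737 Ω
Z = 7900 + j737 Ω
|Z| = √(7900² + 737²) = 7930 Ω
I = V/|Z| = 357 μA
V_L = I·|Z_L| = 0.000357 × 4170 = 1.49 V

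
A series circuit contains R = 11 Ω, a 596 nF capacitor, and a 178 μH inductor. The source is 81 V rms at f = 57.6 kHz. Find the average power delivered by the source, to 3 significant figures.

19.5 W

ω = 2πf = 361900 rad/s
X_L = ωL = 64.4 Ω
X_C = 1/(ωC) = 4.64 Ω
Net reactance X = X_L − X_C = 59.8 Ω
Z = 11.0 + j59.8 Ω
|Z| = √(11.0² + 59.8²) = 60.8 Ω
∠Z = arctan(59.8/11.0) = 79.6°
I = V/|Z| = 1.33 A
P = VI cos φ = 81 × 1.33 × cos(79.6°) = 19.5 W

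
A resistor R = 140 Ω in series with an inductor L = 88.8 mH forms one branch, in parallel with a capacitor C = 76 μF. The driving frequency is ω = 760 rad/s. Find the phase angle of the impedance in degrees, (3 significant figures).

-84.0°

X_L = ωL = 67.5 Ω
X_C = 1/(ωC) = 17.3 Ω
Branch 1 (R+jX_L): Z₁ = 140 + j67.5 Ω, |Z₁| = 155 Ω
Branch 2 (−jX_C): Z₂ = −j17.3 Ω
Parallel: Z = Z₁Z₂/(Z₁+Z₂), |Z| = 18.1 Ω, ∠Z = -84.0°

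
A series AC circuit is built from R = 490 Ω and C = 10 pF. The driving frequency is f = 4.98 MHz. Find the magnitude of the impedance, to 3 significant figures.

ω = 2πf = 3.129e+07 rad/s
X_C = 1/(ωC) = 3200 Ω
Z = 490 − j3200 Ω
|Z| = √(490² + 3200²) = 3230 Ω

3230 Ω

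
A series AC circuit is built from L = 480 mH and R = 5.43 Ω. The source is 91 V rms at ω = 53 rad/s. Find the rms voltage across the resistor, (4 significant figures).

X_L = ωL = 25.44 Ω
Z = 5.430 + j25.44 Ω
|Z| = √(5.430² + 25.44²) = 26.01 Ω
I = V/|Z| = 3.498 A
V_R = I·|Z_R| = 3.498 × 5.430 = 19.00 V

19.00 V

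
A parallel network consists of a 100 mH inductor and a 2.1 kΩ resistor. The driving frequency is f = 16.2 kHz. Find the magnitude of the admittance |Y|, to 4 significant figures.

ω = 2πf = 101800 rad/s
X_L = ωL = 10180 Ω
Parallel: admittances add. Y = 1/R + 1/(jωL)
Y = (0.0004762 − j9.824e-05) S
|Y| = 0.0004862 S → |Z| = 1/|Y| = 2057 Ω, ∠Z = −∠Y = 11.66°

486.2 μS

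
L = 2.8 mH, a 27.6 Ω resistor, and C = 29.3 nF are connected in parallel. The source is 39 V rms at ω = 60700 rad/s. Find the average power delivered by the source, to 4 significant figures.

55.11 W

X_L = ωL = 170.0 Ω
X_C = 1/(ωC) = 562.3 Ω
Parallel: admittances add. Y = 1/R + 1/(jωL) + jωC
Y = (0.03623 − j0.004105) S
|Y| = 0.03646 S → |Z| = 1/|Y| = 27.42 Ω, ∠Z = −∠Y = 6.464°
I = V/|Z| = 1.422 A
P = VI cos φ = 39 × 1.422 × cos(6.464°) = 55.11 W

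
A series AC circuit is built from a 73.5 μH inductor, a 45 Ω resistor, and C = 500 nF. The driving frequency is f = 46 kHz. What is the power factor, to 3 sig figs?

ω = 2πf = 289000 rad/s
X_L = ωL = 21.2 Ω
X_C = 1/(ωC) = 6.92 Ω
Net reactance X = X_L − X_C = 14.3 Ω
Z = 45.0 + j14.3 Ω
|Z| = √(45.0² + 14.3²) = 47.2 Ω
∠Z = arctan(14.3/45.0) = 17.7°
cos φ = cos(17.7°) = 0.953

0.953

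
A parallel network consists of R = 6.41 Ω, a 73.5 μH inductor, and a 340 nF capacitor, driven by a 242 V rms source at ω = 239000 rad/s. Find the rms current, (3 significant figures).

X_L = ωL = 17.6 Ω
X_C = 1/(ωC) = 12.3 Ω
Parallel: admittances add. Y = 1/R + 1/(jωL) + jωC
Y = (0.156 + j0.0243) S
|Y| = 0.158 S → |Z| = 1/|Y| = 6.33 Ω, ∠Z = −∠Y = -8.87°
I = V/|Z| = 242/6.33 = 38.2 A

38.2 A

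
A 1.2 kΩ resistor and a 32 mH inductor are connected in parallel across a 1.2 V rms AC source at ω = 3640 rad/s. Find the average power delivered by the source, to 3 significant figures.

1.20 mW

X_L = ωL = 116 Ω
Parallel: admittances add. Y = 1/R + 1/(jωL)
Y = (0.000833 − j0.00859) S
|Y| = 0.00863 S → |Z| = 1/|Y| = 116 Ω, ∠Z = −∠Y = 84.5°
I = V/|Z| = 10.4 mA
P = VI cos φ = 1.2 × 0.0104 × cos(84.5°) = 1.20 mW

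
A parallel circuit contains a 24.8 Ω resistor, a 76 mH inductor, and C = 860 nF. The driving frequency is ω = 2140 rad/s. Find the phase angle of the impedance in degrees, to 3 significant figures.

6.10°

X_L = ωL = 163 Ω
X_C = 1/(ωC) = 543 Ω
Parallel: admittances add. Y = 1/R + 1/(jωL) + jωC
Y = (0.0403 − j0.00431) S
|Y| = 0.0406 S → |Z| = 1/|Y| = 24.7 Ω, ∠Z = −∠Y = 6.10°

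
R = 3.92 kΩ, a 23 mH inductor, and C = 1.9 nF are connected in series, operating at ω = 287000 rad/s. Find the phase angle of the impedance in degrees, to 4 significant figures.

X_L = ωL = 6601 Ω
X_C = 1/(ωC) = 1834 Ω
Net reactance X = X_L − X_C = 4767 Ω
Z = 3920 + j4767 Ω
|Z| = √(3920² + 4767²) = 6172 Ω
∠Z = arctan(4767/3920) = 50.57°

50.57°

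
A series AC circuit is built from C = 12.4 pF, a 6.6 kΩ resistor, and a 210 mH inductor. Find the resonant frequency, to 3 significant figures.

98.6 kHz

ω₀ = 1/√(LC) = 1/√(0.21 × 1.24e-11) = 619700 rad/s
f₀ = ω₀/(2π) = 98.6 kHz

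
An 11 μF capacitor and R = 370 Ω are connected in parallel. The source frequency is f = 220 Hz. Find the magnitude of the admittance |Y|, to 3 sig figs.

15.4 mS

ω = 2πf = 1382 rad/s
X_C = 1/(ωC) = 65.8 Ω
Parallel: admittances add. Y = 1/R + jωC
Y = (0.00270 + j0.0152) S
|Y| = 0.0154 S → |Z| = 1/|Y| = 64.8 Ω, ∠Z = −∠Y = -79.9°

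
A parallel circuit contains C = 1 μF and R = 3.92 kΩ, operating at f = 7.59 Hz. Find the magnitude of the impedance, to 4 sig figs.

3853 Ω

ω = 2πf = 47.69 rad/s
X_C = 1/(ωC) = 20970 Ω
Parallel: admittances add. Y = 1/R + jωC
Y = (0.0002551 + j4.769e-05) S
|Y| = 0.0002595 S → |Z| = 1/|Y| = 3853 Ω, ∠Z = −∠Y = -10.59°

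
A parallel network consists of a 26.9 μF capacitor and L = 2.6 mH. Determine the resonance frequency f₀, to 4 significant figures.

ω₀ = 1/√(LC) = 1/√(0.0026 × 2.69e-05) = 3781 rad/s
f₀ = ω₀/(2π) = 601.8 Hz

601.8 Hz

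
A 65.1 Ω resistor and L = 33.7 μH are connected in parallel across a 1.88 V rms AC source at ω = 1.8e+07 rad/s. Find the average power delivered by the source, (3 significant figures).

X_L = ωL = 607 Ω
Parallel: admittances add. Y = 1/R + 1/(jωL)
Y = (0.0154 − j0.00165) S
|Y| = 0.0154 S → |Z| = 1/|Y| = 64.7 Ω, ∠Z = −∠Y = 6.13°
I = V/|Z| = 29.0 mA
P = VI cos φ = 1.88 × 0.0290 × cos(6.13°) = 54.3 mW

54.3 mW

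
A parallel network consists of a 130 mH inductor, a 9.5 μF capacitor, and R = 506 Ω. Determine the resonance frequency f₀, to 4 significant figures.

ω₀ = 1/√(LC) = 1/√(0.13 × 9.5e-06) = 899.8 rad/s
f₀ = ω₀/(2π) = 143.2 Hz

143.2 Hz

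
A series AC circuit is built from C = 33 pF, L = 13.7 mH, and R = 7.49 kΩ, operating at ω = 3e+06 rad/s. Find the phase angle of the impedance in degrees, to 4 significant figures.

X_L = ωL = 41100 Ω
X_C = 1/(ωC) = 10100 Ω
Net reactance X = X_L − X_C = 31000 Ω
Z = 7490 + j31000 Ω
|Z| = √(7490² + 31000²) = 31890 Ω
∠Z = arctan(31000/7490) = 76.42°

76.42°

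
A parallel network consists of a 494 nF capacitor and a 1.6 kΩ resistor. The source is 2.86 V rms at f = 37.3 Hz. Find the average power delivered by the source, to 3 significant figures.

5.11 mW

ω = 2πf = 234.4 rad/s
X_C = 1/(ωC) = 8640 Ω
Parallel: admittances add. Y = 1/R + jωC
Y = (0.000625 + j0.000116) S
|Y| = 0.000636 S → |Z| = 1/|Y| = 1570 Ω, ∠Z = −∠Y = -10.5°
I = V/|Z| = 1.82 mA
P = VI cos φ = 2.86 × 0.00182 × cos(-10.5°) = 5.11 mW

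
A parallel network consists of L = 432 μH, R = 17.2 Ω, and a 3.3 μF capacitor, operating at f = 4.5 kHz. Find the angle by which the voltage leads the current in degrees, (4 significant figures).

-11.13°

ω = 2πf = 28270 rad/s
X_L = ωL = 12.21 Ω
X_C = 1/(ωC) = 10.72 Ω
Parallel: admittances add. Y = 1/R + 1/(jωL) + jωC
Y = (0.05814 + j0.01144) S
|Y| = 0.05925 S → |Z| = 1/|Y| = 16.88 Ω, ∠Z = −∠Y = -11.13°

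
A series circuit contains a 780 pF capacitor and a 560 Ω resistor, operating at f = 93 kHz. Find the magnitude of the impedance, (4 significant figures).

ω = 2πf = 584300 rad/s
X_C = 1/(ωC) = 2194 Ω
Z = 560.0 − j2194 Ω
|Z| = √(560.0² + 2194²) = 2264 Ω

2264 Ω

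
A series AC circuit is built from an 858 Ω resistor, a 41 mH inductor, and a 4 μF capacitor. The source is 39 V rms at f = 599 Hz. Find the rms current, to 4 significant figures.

45.22 mA

ω = 2πf = 3764 rad/s
X_L = ωL = 154.3 Ω
X_C = 1/(ωC) = 66.43 Ω
Net reactance X = X_L − X_C = 87.88 Ω
Z = 858.0 + j87.88 Ω
|Z| = √(858.0² + 87.88²) = 862.5 Ω
I = V/|Z| = 39/862.5 = 45.22 mA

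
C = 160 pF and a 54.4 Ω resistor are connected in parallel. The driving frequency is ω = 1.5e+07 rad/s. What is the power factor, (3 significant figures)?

0.992

X_C = 1/(ωC) = 417 Ω
Parallel: admittances add. Y = 1/R + jωC
Y = (0.0184 + j0.00240) S
|Y| = 0.0185 S → |Z| = 1/|Y| = 53.9 Ω, ∠Z = −∠Y = -7.44°
cos φ = cos(-7.44°) = 0.992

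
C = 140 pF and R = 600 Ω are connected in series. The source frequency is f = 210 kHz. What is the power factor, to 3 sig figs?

ω = 2πf = 1.319e+06 rad/s
X_C = 1/(ωC) = 5410 Ω
Z = 600 − j5410 Ω
|Z| = √(600² + 5410²) = 5450 Ω
∠Z = arctan(-5410/600) = -83.7°
cos φ = cos(-83.7°) = 0.110

0.110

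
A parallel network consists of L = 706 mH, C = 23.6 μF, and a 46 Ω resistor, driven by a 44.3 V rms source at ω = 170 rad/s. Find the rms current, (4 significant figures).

X_L = ωL = 120.0 Ω
X_C = 1/(ωC) = 249.3 Ω
Parallel: admittances add. Y = 1/R + 1/(jωL) + jωC
Y = (0.02174 − j0.004320) S
|Y| = 0.02216 S → |Z| = 1/|Y| = 45.12 Ω, ∠Z = −∠Y = 11.24°
I = V/|Z| = 44.3/45.12 = 981.9 mA

981.9 mA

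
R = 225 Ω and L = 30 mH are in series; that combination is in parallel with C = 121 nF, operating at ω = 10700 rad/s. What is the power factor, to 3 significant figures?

X_L = ωL = 321 Ω
X_C = 1/(ωC) = 772 Ω
Branch 1 (R+jX_L): Z₁ = 225 + j321 Ω, |Z₁| = 392 Ω
Branch 2 (−jX_C): Z₂ = −j772 Ω
Parallel: Z = Z₁Z₂/(Z₁+Z₂), |Z| = 600 Ω, ∠Z = 28.5°
cos φ = cos(28.5°) = 0.879

0.879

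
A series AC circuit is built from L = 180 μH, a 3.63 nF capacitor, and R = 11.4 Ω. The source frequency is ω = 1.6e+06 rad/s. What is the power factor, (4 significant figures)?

X_L = ωL = 288.0 Ω
X_C = 1/(ωC) = 172.2 Ω
Net reactance X = X_L − X_C = 115.8 Ω
Z = 11.40 + j115.8 Ω
|Z| = √(11.40² + 115.8²) = 116.4 Ω
∠Z = arctan(115.8/11.40) = 84.38°
cos φ = cos(84.38°) = 0.09795

0.09795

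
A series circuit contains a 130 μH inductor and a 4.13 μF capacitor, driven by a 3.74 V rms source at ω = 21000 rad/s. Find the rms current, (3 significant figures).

X_L = ωL = 2.73 Ω
X_C = 1/(ωC) = 11.5 Ω
Net reactance X = X_L − X_C = -8.80 Ω
Z = − j8.80 Ω
|Z| = √(0² + 8.80²) = 8.80 Ω
I = V/|Z| = 3.74/8.80 = 425 mA

425 mA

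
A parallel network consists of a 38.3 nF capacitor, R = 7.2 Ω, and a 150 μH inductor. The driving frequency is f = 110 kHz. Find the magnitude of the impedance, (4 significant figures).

7.148 Ω

ω = 2πf = 691200 rad/s
X_L = ωL = 103.7 Ω
X_C = 1/(ωC) = 37.78 Ω
Parallel: admittances add. Y = 1/R + 1/(jωL) + jωC
Y = (0.1389 + j0.01683) S
|Y| = 0.1399 S → |Z| = 1/|Y| = 7.148 Ω, ∠Z = −∠Y = -6.907°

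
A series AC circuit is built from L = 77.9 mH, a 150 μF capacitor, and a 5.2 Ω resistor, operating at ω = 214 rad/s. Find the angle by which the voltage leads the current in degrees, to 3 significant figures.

-70.2°

X_L = ωL = 16.7 Ω
X_C = 1/(ωC) = 31.2 Ω
Net reactance X = X_L − X_C = -14.5 Ω
Z = 5.20 − j14.5 Ω
|Z| = √(5.20² + 14.5²) = 15.4 Ω
∠Z = arctan(-14.5/5.20) = -70.2°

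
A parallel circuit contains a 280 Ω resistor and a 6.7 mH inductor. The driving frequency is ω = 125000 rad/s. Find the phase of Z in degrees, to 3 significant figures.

X_L = ωL = 838 Ω
Parallel: admittances add. Y = 1/R + 1/(jωL)
Y = (0.00357 − j0.00119) S
|Y| = 0.00377 S → |Z| = 1/|Y| = 266 Ω, ∠Z = −∠Y = 18.5°

18.5°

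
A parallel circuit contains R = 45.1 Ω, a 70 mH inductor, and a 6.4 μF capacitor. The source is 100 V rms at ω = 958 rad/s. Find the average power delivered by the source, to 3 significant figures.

X_L = ωL = 67.1 Ω
X_C = 1/(ωC) = 163 Ω
Parallel: admittances add. Y = 1/R + 1/(jωL) + jωC
Y = (0.0222 − j0.00878) S
|Y| = 0.0238 S → |Z| = 1/|Y| = 41.9 Ω, ∠Z = −∠Y = 21.6°
I = V/|Z| = 2.38 A
P = VI cos φ = 100 × 2.38 × cos(21.6°) = 222 W

222 W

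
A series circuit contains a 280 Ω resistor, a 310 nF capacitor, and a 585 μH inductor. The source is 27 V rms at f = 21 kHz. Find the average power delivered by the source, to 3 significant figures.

ω = 2πf = 131900 rad/s
X_L = ωL = 77.2 Ω
X_C = 1/(ωC) = 24.4 Ω
Net reactance X = X_L − X_C = 52.7 Ω
Z = 280 + j52.7 Ω
|Z| = √(280² + 52.7²) = 285 Ω
∠Z = arctan(52.7/280) = 10.7°
I = V/|Z| = 94.8 mA
P = VI cos φ = 27 × 0.0948 × cos(10.7°) = 2.51 W

2.51 W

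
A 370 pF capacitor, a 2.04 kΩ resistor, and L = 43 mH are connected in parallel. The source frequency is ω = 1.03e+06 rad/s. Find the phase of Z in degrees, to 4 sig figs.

-36.18°

X_L = ωL = 44290 Ω
X_C = 1/(ωC) = 2624 Ω
Parallel: admittances add. Y = 1/R + 1/(jωL) + jωC
Y = (0.0004902 + j0.0003585) S
|Y| = 0.0006073 S → |Z| = 1/|Y| = 1647 Ω, ∠Z = −∠Y = -36.18°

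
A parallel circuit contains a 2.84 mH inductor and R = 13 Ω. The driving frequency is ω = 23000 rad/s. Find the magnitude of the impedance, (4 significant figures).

X_L = ωL = 65.32 Ω
Parallel: admittances add. Y = 1/R + 1/(jωL)
Y = (0.07692 − j0.01531) S
|Y| = 0.07843 S → |Z| = 1/|Y| = 12.75 Ω, ∠Z = −∠Y = 11.26°

12.75 Ω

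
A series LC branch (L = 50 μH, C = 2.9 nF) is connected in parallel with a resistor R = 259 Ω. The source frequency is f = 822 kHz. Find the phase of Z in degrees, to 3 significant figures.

53.5°

ω = 2πf = 5.165e+06 rad/s
X_L = ωL = 258 Ω
X_C = 1/(ωC) = 66.8 Ω
Branch 1: Z₁ = R = 259 Ω
Branch 2 (series LC): Z₂ = j(X_L − X_C) = j191 Ω
Parallel: Z = Z₁Z₂/(Z₁+Z₂), |Z| = 154 Ω, ∠Z = 53.5°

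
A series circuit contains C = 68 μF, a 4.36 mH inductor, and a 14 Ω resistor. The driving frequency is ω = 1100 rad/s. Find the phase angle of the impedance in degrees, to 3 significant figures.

-31.5°

X_L = ωL = 4.80 Ω
X_C = 1/(ωC) = 13.4 Ω
Net reactance X = X_L − X_C = -8.57 Ω
Z = 14.0 − j8.57 Ω
|Z| = √(14.0² + 8.57²) = 16.4 Ω
∠Z = arctan(-8.57/14.0) = -31.5°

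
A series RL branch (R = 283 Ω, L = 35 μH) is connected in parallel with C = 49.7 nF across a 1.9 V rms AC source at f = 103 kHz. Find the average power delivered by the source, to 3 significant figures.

ω = 2πf = 647200 rad/s
X_L = ωL = 22.7 Ω
X_C = 1/(ωC) = 31.1 Ω
Branch 1 (R+jX_L): Z₁ = 283 + j22.7 Ω, |Z₁| = 284 Ω
Branch 2 (−jX_C): Z₂ = −j31.1 Ω
Parallel: Z = Z₁Z₂/(Z₁+Z₂), |Z| = 31.2 Ω, ∠Z = -83.7°
I = V/|Z| = 60.9 mA
P = VI cos φ = 1.9 × 0.0609 × cos(-83.7°) = 12.7 mW

12.7 mW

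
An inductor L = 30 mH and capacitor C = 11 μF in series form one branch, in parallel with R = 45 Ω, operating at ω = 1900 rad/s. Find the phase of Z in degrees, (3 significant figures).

X_L = ωL = 57.0 Ω
X_C = 1/(ωC) = 47.8 Ω
Branch 1: Z₁ = R = 45.0 Ω
Branch 2 (series LC): Z₂ = j(X_L − X_C) = j9.15 Ω
Parallel: Z = Z₁Z₂/(Z₁+Z₂), |Z| = 8.97 Ω, ∠Z = 78.5°

78.5°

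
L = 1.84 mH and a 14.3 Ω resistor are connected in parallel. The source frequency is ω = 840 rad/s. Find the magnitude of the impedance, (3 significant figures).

X_L = ωL = 1.55 Ω
Parallel: admittances add. Y = 1/R + 1/(jωL)
Y = (0.0699 − j0.647) S
|Y| = 0.651 S → |Z| = 1/|Y| = 1.54 Ω, ∠Z = −∠Y = 83.8°

1.54 Ω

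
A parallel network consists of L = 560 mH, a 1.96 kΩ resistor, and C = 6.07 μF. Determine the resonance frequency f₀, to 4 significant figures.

ω₀ = 1/√(LC) = 1/√(0.56 × 6.07e-06) = 542.4 rad/s
f₀ = ω₀/(2π) = 86.32 Hz

86.32 Hz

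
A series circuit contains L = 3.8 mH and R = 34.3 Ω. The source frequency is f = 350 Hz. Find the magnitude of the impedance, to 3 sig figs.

ω = 2πf = 2199 rad/s
X_L = ωL = 8.36 Ω
Z = 34.3 + j8.36 Ω
|Z| = √(34.3² + 8.36²) = 35.3 Ω

35.3 Ω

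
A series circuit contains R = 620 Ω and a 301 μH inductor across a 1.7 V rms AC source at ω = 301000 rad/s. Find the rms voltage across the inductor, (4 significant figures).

X_L = ωL = 90.60 Ω
Z = 620.0 + j90.60 Ω
|Z| = √(620.0² + 90.60²) = 626.6 Ω
I = V/|Z| = 2.713 mA
V_L = I·|Z_L| = 0.002713 × 90.60 = 0.2458 V

0.2458 V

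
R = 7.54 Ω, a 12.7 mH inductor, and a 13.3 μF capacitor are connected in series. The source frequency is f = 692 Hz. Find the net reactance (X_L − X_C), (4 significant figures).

37.93 Ω

ω = 2πf = 4348 rad/s
X_L = ωL = 55.22 Ω
X_C = 1/(ωC) = 17.29 Ω
X = 55.22 − 17.29 = 37.93 Ω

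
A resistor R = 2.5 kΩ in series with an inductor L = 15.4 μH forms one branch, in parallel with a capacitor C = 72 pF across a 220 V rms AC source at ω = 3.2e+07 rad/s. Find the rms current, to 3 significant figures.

497 mA

X_L = ωL = 493 Ω
X_C = 1/(ωC) = 434 Ω
Branch 1 (R+jX_L): Z₁ = 2500 + j493 Ω, |Z₁| = 2550 Ω
Branch 2 (−jX_C): Z₂ = −j434 Ω
Parallel: Z = Z₁Z₂/(Z₁+Z₂), |Z| = 442 Ω, ∠Z = -80.2°
I = V/|Z| = 220/442 = 497 mA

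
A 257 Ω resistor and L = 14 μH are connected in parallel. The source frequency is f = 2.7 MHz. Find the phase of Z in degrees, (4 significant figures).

47.26°

ω = 2πf = 1.696e+07 rad/s
X_L = ωL = 237.5 Ω
Parallel: admittances add. Y = 1/R + 1/(jωL)
Y = (0.003891 − j0.004210) S
|Y| = 0.005733 S → |Z| = 1/|Y| = 174.4 Ω, ∠Z = −∠Y = 47.26°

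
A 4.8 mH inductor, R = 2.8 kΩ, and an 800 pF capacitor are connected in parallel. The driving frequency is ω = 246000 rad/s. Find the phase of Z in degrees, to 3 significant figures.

X_L = ωL = 1180 Ω
X_C = 1/(ωC) = 5080 Ω
Parallel: admittances add. Y = 1/R + 1/(jωL) + jωC
Y = (0.000357 − j0.000650) S
|Y| = 0.000742 S → |Z| = 1/|Y| = 1350 Ω, ∠Z = −∠Y = 61.2°

61.2°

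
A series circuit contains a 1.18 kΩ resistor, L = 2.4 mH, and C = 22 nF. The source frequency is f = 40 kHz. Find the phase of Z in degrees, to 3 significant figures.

19.7°

ω = 2πf = 251300 rad/s
X_L = ωL = 603 Ω
X_C = 1/(ωC) = 181 Ω
Net reactance X = X_L − X_C = 422 Ω
Z = 1180 + j422 Ω
|Z| = √(1180² + 422²) = 1250 Ω
∠Z = arctan(422/1180) = 19.7°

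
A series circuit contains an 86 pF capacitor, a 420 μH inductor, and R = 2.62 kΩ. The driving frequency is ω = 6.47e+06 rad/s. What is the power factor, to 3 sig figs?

0.943

X_L = ωL = 2720 Ω
X_C = 1/(ωC) = 1800 Ω
Net reactance X = X_L − X_C = 920 Ω
Z = 2620 + j920 Ω
|Z| = √(2620² + 920²) = 2780 Ω
∠Z = arctan(920/2620) = 19.4°
cos φ = cos(19.4°) = 0.943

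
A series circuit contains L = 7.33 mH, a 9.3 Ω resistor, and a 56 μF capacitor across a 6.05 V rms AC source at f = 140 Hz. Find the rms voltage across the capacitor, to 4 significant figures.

7.361 V

ω = 2πf = 879.6 rad/s
X_L = ωL = 6.448 Ω
X_C = 1/(ωC) = 20.30 Ω
Net reactance X = X_L − X_C = -13.85 Ω
Z = 9.300 − j13.85 Ω
|Z| = √(9.300² + 13.85²) = 16.68 Ω
I = V/|Z| = 362.6 mA
V_C = I·|Z_C| = 0.3626 × 20.30 = 7.361 V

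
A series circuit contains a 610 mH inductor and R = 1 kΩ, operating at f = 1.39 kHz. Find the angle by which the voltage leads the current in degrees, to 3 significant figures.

ω = 2πf = 8734 rad/s
X_L = ωL = 5330 Ω
Z = 1000 + j5330 Ω
|Z| = √(1000² + 5330²) = 5420 Ω
∠Z = arctan(5330/1000) = 79.4°

79.4°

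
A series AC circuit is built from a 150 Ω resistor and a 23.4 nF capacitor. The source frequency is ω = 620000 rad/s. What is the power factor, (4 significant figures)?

0.9087

X_C = 1/(ωC) = 68.93 Ω
Z = 150.0 − j68.93 Ω
|Z| = √(150.0² + 68.93²) = 165.1 Ω
∠Z = arctan(-68.93/150.0) = -24.68°
cos φ = cos(-24.68°) = 0.9087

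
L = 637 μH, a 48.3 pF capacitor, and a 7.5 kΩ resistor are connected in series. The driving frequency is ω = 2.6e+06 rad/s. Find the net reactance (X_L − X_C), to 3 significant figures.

-6310 Ω

X_L = ωL = 1660 Ω
X_C = 1/(ωC) = 7960 Ω
X = 1660 − 7960 = -6310 Ω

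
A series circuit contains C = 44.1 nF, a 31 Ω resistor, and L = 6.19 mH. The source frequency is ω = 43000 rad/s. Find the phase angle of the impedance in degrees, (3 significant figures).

X_L = ωL = 266 Ω
X_C = 1/(ωC) = 527 Ω
Net reactance X = X_L − X_C = -261 Ω
Z = 31.0 − j261 Ω
|Z| = √(31.0² + 261²) = 263 Ω
∠Z = arctan(-261/31.0) = -83.2°

-83.2°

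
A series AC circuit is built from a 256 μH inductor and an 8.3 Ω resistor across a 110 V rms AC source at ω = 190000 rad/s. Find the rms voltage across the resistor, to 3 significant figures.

18.5 V

X_L = ωL = 48.6 Ω
Z = 8.30 + j48.6 Ω
|Z| = √(8.30² + 48.6²) = 49.3 Ω
I = V/|Z| = 2.23 A
V_R = I·|Z_R| = 2.23 × 8.30 = 18.5 V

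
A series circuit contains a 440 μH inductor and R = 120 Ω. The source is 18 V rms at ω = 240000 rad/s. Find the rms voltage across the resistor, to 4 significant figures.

13.51 V

X_L = ωL = 105.6 Ω
Z = 120.0 + j105.6 Ω
|Z| = √(120.0² + 105.6²) = 159.8 Ω
I = V/|Z| = 112.6 mA
V_R = I·|Z_R| = 0.1126 × 120.0 = 13.51 V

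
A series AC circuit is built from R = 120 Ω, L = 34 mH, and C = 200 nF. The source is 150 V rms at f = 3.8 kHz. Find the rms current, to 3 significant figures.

244 mA

ω = 2πf = 23880 rad/s
X_L = ωL = 812 Ω
X_C = 1/(ωC) = 209 Ω
Net reactance X = X_L − X_C = 602 Ω
Z = 120 + j602 Ω
|Z| = √(120² + 602²) = 614 Ω
I = V/|Z| = 150/614 = 244 mA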